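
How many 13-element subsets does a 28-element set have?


C(n,k) = n! / (k!(n-k)!)
C(28,13) = 28! / (13!15!)
= 37442160

C(28,13) = 37442160


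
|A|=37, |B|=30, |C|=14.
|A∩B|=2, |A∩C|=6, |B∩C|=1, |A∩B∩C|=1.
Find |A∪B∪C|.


|A∪B∪C| = |A|+|B|+|C| - |A∩B|-|A∩C|-|B∩C| + |A∩B∩C|
= 37+30+14 - 2-6-1 + 1
= 81 - 9 + 1
= 73

|A ∪ B ∪ C| = 73


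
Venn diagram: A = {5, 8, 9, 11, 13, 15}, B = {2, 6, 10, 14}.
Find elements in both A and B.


A = {5, 8, 9, 11, 13, 15}
B = {2, 6, 10, 14}
Region: in both A and B
Elements: ∅

Elements in both A and B: ∅


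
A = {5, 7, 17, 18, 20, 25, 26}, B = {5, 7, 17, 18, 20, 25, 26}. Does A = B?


Two sets are equal iff they have exactly the same elements.
A = {5, 7, 17, 18, 20, 25, 26}
B = {5, 7, 17, 18, 20, 25, 26}
Same elements → A = B

Yes, A = B


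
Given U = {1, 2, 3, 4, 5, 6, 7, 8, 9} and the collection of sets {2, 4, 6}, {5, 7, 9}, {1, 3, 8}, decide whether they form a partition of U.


A partition requires: (1) non-empty parts, (2) pairwise disjoint, (3) union = U
Parts: {2, 4, 6}, {5, 7, 9}, {1, 3, 8}
Union of parts: {1, 2, 3, 4, 5, 6, 7, 8, 9}
U = {1, 2, 3, 4, 5, 6, 7, 8, 9}
All non-empty? True
Pairwise disjoint? True
Covers U? True

Yes, valid partition


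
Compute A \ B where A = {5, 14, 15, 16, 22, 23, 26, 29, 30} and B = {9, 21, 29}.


A \ B = elements in A but not in B
A = {5, 14, 15, 16, 22, 23, 26, 29, 30}
B = {9, 21, 29}
Remove from A any elements in B
A \ B = {5, 14, 15, 16, 22, 23, 26, 30}

A \ B = {5, 14, 15, 16, 22, 23, 26, 30}


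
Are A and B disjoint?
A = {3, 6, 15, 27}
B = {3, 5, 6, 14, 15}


Disjoint means A ∩ B = ∅.
A ∩ B = {3, 6, 15}
A ∩ B ≠ ∅, so A and B are NOT disjoint.

No, A and B are not disjoint (A ∩ B = {3, 6, 15})


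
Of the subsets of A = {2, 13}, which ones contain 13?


A subset of A contains 13 iff the remaining 1 elements form any subset of A \ {13}.
Count: 2^(n-1) = 2^1 = 2
Subsets containing 13: {13}, {2, 13}

Subsets containing 13 (2 total): {13}, {2, 13}


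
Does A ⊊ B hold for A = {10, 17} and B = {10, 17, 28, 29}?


A ⊂ B requires: A ⊆ B AND A ≠ B.
A ⊆ B? Yes
A = B? No
A ⊂ B: Yes (A is a proper subset of B)

Yes, A ⊂ B


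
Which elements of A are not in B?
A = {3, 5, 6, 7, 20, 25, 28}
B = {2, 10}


A \ B = elements in A but not in B
A = {3, 5, 6, 7, 20, 25, 28}
B = {2, 10}
Remove from A any elements in B
A \ B = {3, 5, 6, 7, 20, 25, 28}

A \ B = {3, 5, 6, 7, 20, 25, 28}


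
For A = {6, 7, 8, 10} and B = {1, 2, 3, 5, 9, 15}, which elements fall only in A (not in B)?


A = {6, 7, 8, 10}
B = {1, 2, 3, 5, 9, 15}
Region: only in A (not in B)
Elements: {6, 7, 8, 10}

Elements only in A (not in B): {6, 7, 8, 10}


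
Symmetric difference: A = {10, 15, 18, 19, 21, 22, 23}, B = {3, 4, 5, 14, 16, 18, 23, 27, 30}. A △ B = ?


A △ B = (A \ B) ∪ (B \ A) = elements in exactly one of A or B
A \ B = {10, 15, 19, 21, 22}
B \ A = {3, 4, 5, 14, 16, 27, 30}
A △ B = {3, 4, 5, 10, 14, 15, 16, 19, 21, 22, 27, 30}

A △ B = {3, 4, 5, 10, 14, 15, 16, 19, 21, 22, 27, 30}


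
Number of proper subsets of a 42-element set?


Total subsets = 2^n = 2^42 = 4398046511104
Proper subsets exclude the set itself: 2^n - 1
= 4398046511104 - 1
= 4398046511103

Number of proper subsets = 4398046511103


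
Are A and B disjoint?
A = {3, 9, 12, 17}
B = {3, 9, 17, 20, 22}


Disjoint means A ∩ B = ∅.
A ∩ B = {3, 9, 17}
A ∩ B ≠ ∅, so A and B are NOT disjoint.

No, A and B are not disjoint (A ∩ B = {3, 9, 17})


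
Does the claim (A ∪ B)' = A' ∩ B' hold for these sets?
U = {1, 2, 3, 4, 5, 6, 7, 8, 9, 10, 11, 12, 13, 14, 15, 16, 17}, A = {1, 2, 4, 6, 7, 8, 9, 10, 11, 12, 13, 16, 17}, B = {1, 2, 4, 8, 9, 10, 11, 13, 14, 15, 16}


LHS: A ∪ B = {1, 2, 4, 6, 7, 8, 9, 10, 11, 12, 13, 14, 15, 16, 17}
(A ∪ B)' = U \ (A ∪ B) = {3, 5}
A' = {3, 5, 14, 15}, B' = {3, 5, 6, 7, 12, 17}
Claimed RHS: A' ∩ B' = {3, 5}
Identity is VALID: LHS = RHS = {3, 5} ✓

Identity is valid. (A ∪ B)' = A' ∩ B' = {3, 5}


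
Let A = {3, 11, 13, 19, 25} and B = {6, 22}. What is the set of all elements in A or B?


A ∪ B = all elements in A or B (or both)
A = {3, 11, 13, 19, 25}
B = {6, 22}
A ∪ B = {3, 6, 11, 13, 19, 22, 25}

A ∪ B = {3, 6, 11, 13, 19, 22, 25}


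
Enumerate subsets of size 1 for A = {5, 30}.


|A| = 2, so A has C(2,1) = 2 subsets of size 1.
Enumerate by choosing 1 elements from A at a time:
{5}, {30}

1-element subsets (2 total): {5}, {30}


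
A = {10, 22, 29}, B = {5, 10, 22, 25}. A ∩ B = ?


A ∩ B = elements in both A and B
A = {10, 22, 29}
B = {5, 10, 22, 25}
A ∩ B = {10, 22}

A ∩ B = {10, 22}


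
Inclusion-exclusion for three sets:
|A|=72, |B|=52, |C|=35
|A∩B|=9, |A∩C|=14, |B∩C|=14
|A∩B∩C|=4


|A∪B∪C| = |A|+|B|+|C| - |A∩B|-|A∩C|-|B∩C| + |A∩B∩C|
= 72+52+35 - 9-14-14 + 4
= 159 - 37 + 4
= 126

|A ∪ B ∪ C| = 126


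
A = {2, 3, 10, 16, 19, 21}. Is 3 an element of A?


A = {2, 3, 10, 16, 19, 21}
Checking if 3 is in A
3 is in A → True

3 ∈ A


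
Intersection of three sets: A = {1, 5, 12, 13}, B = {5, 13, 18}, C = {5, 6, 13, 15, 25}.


A ∩ B = {5, 13}
(A ∩ B) ∩ C = {5, 13}

A ∩ B ∩ C = {5, 13}


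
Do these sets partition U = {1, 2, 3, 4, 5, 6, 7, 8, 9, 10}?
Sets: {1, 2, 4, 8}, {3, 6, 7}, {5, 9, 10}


A partition requires: (1) non-empty parts, (2) pairwise disjoint, (3) union = U
Parts: {1, 2, 4, 8}, {3, 6, 7}, {5, 9, 10}
Union of parts: {1, 2, 3, 4, 5, 6, 7, 8, 9, 10}
U = {1, 2, 3, 4, 5, 6, 7, 8, 9, 10}
All non-empty? True
Pairwise disjoint? True
Covers U? True

Yes, valid partition


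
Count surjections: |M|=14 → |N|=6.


n = |M| = 14, k = |N| = 6. Surjections via inclusion-exclusion:
S(n,k) = Σ(-1)^i × C(k,i) × (k-i)^n, i=0 to k
i=0: (-1)^0×C(6,0)×6^14 = 78364164096
i=1: (-1)^1×C(6,1)×5^14 = -36621093750
i=2: (-1)^2×C(6,2)×4^14 = 4026531840
i=3: (-1)^3×C(6,3)×3^14 = -95659380
i=4: (-1)^4×C(6,4)×2^14 = 245760
i=5: (-1)^5×C(6,5)×1^14 = -6
i=6: (-1)^6×C(6,6)×0^14 = 0
Total = 45674188560

Number of surjections = 45674188560


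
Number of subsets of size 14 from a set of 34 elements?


C(n,k) = n! / (k!(n-k)!)
C(34,14) = 34! / (14!20!)
= 1391975640

C(34,14) = 1391975640


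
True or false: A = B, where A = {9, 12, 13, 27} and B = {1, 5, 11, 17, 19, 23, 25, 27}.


Two sets are equal iff they have exactly the same elements.
A = {9, 12, 13, 27}
B = {1, 5, 11, 17, 19, 23, 25, 27}
Differences: {1, 5, 9, 11, 12, 13, 17, 19, 23, 25}
A ≠ B

No, A ≠ B


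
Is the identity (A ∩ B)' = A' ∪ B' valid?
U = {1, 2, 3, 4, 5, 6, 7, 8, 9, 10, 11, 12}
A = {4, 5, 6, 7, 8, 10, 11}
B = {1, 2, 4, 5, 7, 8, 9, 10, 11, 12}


LHS: A ∩ B = {4, 5, 7, 8, 10, 11}
(A ∩ B)' = U \ (A ∩ B) = {1, 2, 3, 6, 9, 12}
A' = {1, 2, 3, 9, 12}, B' = {3, 6}
Claimed RHS: A' ∪ B' = {1, 2, 3, 6, 9, 12}
Identity is VALID: LHS = RHS = {1, 2, 3, 6, 9, 12} ✓

Identity is valid. (A ∩ B)' = A' ∪ B' = {1, 2, 3, 6, 9, 12}


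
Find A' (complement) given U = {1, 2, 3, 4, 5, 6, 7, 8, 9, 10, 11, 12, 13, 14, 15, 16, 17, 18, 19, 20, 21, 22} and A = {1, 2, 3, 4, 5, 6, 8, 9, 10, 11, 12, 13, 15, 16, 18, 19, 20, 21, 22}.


Aᶜ = U \ A = elements in U but not in A
U = {1, 2, 3, 4, 5, 6, 7, 8, 9, 10, 11, 12, 13, 14, 15, 16, 17, 18, 19, 20, 21, 22}
A = {1, 2, 3, 4, 5, 6, 8, 9, 10, 11, 12, 13, 15, 16, 18, 19, 20, 21, 22}
Aᶜ = {7, 14, 17}

Aᶜ = {7, 14, 17}


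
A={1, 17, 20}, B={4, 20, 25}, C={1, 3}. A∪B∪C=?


A ∪ B = {1, 4, 17, 20, 25}
(A ∪ B) ∪ C = {1, 3, 4, 17, 20, 25}

A ∪ B ∪ C = {1, 3, 4, 17, 20, 25}


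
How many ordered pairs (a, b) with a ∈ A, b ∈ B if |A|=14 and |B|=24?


|A × B| = |A| × |B|
= 14 × 24
= 336

|A × B| = 336


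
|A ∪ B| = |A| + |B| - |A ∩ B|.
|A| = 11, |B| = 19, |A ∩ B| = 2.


|A ∪ B| = |A| + |B| - |A ∩ B|
= 11 + 19 - 2
= 28

|A ∪ B| = 28


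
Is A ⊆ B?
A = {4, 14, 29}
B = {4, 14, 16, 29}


A ⊆ B means every element of A is in B.
All elements of A are in B.
So A ⊆ B.

Yes, A ⊆ B


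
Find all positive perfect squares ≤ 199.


Checking each candidate:
Condition: positive perfect squares ≤ 199
Result = {1, 4, 9, 16, 25, 36, 49, 64, 81, 100, 121, 144, 169, 196}

{1, 4, 9, 16, 25, 36, 49, 64, 81, 100, 121, 144, 169, 196}


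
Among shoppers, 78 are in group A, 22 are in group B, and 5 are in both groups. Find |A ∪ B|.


|A ∪ B| = |A| + |B| - |A ∩ B|
= 78 + 22 - 5
= 95

|A ∪ B| = 95


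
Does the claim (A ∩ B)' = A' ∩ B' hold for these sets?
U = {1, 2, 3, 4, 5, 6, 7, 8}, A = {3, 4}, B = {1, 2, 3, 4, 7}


LHS: A ∩ B = {3, 4}
(A ∩ B)' = U \ (A ∩ B) = {1, 2, 5, 6, 7, 8}
A' = {1, 2, 5, 6, 7, 8}, B' = {5, 6, 8}
Claimed RHS: A' ∩ B' = {5, 6, 8}
Identity is INVALID: LHS = {1, 2, 5, 6, 7, 8} but the RHS claimed here equals {5, 6, 8}. The correct form is (A ∩ B)' = A' ∪ B'.

Identity is invalid: (A ∩ B)' = {1, 2, 5, 6, 7, 8} but A' ∩ B' = {5, 6, 8}. The correct De Morgan law is (A ∩ B)' = A' ∪ B'.


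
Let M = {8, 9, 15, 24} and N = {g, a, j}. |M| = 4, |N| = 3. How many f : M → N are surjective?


n = |M| = 4, k = |N| = 3. Surjections via inclusion-exclusion:
S(n,k) = Σ(-1)^i × C(k,i) × (k-i)^n, i=0 to k
i=0: (-1)^0×C(3,0)×3^4 = 81
i=1: (-1)^1×C(3,1)×2^4 = -48
i=2: (-1)^2×C(3,2)×1^4 = 3
i=3: (-1)^3×C(3,3)×0^4 = 0
Total = 36

Number of surjections = 36


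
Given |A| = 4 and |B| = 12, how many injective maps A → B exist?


An injection sends each of |A| = 4 inputs to a distinct output in B.
# injections = |B|·(|B|-1)·…·(|B|-|A|+1) = 12! / (12 - 4)!
= 12 × 11 × 10 × 9
= 11880

Number of injections = 11880


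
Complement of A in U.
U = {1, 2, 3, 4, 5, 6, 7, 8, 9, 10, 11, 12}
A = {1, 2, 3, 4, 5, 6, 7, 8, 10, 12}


Aᶜ = U \ A = elements in U but not in A
U = {1, 2, 3, 4, 5, 6, 7, 8, 9, 10, 11, 12}
A = {1, 2, 3, 4, 5, 6, 7, 8, 10, 12}
Aᶜ = {9, 11}

Aᶜ = {9, 11}


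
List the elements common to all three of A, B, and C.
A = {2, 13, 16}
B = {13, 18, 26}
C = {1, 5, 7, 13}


A ∩ B = {13}
(A ∩ B) ∩ C = {13}

A ∩ B ∩ C = {13}


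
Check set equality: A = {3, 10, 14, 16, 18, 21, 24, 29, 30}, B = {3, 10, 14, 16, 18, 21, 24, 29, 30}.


Two sets are equal iff they have exactly the same elements.
A = {3, 10, 14, 16, 18, 21, 24, 29, 30}
B = {3, 10, 14, 16, 18, 21, 24, 29, 30}
Same elements → A = B

Yes, A = B


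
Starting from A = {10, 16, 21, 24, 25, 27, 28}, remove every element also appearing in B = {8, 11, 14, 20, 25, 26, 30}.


A \ B = elements in A but not in B
A = {10, 16, 21, 24, 25, 27, 28}
B = {8, 11, 14, 20, 25, 26, 30}
Remove from A any elements in B
A \ B = {10, 16, 21, 24, 27, 28}

A \ B = {10, 16, 21, 24, 27, 28}


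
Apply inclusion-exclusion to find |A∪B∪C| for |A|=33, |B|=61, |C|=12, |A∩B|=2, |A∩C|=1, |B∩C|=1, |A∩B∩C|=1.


|A∪B∪C| = |A|+|B|+|C| - |A∩B|-|A∩C|-|B∩C| + |A∩B∩C|
= 33+61+12 - 2-1-1 + 1
= 106 - 4 + 1
= 103

|A ∪ B ∪ C| = 103


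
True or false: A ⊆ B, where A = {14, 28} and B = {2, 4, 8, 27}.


A ⊆ B means every element of A is in B.
Elements in A not in B: {14, 28}
So A ⊄ B.

No, A ⊄ B


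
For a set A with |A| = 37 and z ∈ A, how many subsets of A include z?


Subsets of A containing z correspond to subsets of A \ {z}, which has 36 elements.
Count = 2^(n-1) = 2^36
= 68719476736

Number of subsets containing z = 68719476736


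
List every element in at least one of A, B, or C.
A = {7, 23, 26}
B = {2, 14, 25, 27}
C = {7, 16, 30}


A ∪ B = {2, 7, 14, 23, 25, 26, 27}
(A ∪ B) ∪ C = {2, 7, 14, 16, 23, 25, 26, 27, 30}

A ∪ B ∪ C = {2, 7, 14, 16, 23, 25, 26, 27, 30}


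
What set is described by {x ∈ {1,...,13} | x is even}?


Checking each candidate:
Condition: even numbers in {1,...,13}
Result = {2, 4, 6, 8, 10, 12}

{2, 4, 6, 8, 10, 12}


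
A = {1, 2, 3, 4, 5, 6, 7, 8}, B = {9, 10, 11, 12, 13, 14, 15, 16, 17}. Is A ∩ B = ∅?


Disjoint means A ∩ B = ∅.
A ∩ B = ∅
A ∩ B = ∅, so A and B are disjoint.

Yes, A and B are disjoint


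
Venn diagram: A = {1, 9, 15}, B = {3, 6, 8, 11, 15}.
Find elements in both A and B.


A = {1, 9, 15}
B = {3, 6, 8, 11, 15}
Region: in both A and B
Elements: {15}

Elements in both A and B: {15}


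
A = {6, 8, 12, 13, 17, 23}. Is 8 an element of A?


A = {6, 8, 12, 13, 17, 23}
Checking if 8 is in A
8 is in A → True

8 ∈ A


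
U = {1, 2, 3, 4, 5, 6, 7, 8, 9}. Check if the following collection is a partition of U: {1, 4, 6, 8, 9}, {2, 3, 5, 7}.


A partition requires: (1) non-empty parts, (2) pairwise disjoint, (3) union = U
Parts: {1, 4, 6, 8, 9}, {2, 3, 5, 7}
Union of parts: {1, 2, 3, 4, 5, 6, 7, 8, 9}
U = {1, 2, 3, 4, 5, 6, 7, 8, 9}
All non-empty? True
Pairwise disjoint? True
Covers U? True

Yes, valid partition


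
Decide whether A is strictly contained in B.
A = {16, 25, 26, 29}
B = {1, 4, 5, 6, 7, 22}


A ⊂ B requires: A ⊆ B AND A ≠ B.
A ⊆ B? No
A ⊄ B, so A is not a proper subset.

No, A is not a proper subset of B


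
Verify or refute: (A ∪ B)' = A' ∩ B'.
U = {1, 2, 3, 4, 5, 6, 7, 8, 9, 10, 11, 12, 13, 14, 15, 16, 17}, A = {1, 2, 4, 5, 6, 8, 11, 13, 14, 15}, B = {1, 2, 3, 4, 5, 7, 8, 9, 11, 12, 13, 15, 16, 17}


LHS: A ∪ B = {1, 2, 3, 4, 5, 6, 7, 8, 9, 11, 12, 13, 14, 15, 16, 17}
(A ∪ B)' = U \ (A ∪ B) = {10}
A' = {3, 7, 9, 10, 12, 16, 17}, B' = {6, 10, 14}
Claimed RHS: A' ∩ B' = {10}
Identity is VALID: LHS = RHS = {10} ✓

Identity is valid. (A ∪ B)' = A' ∩ B' = {10}


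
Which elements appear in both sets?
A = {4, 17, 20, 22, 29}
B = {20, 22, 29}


A ∩ B = elements in both A and B
A = {4, 17, 20, 22, 29}
B = {20, 22, 29}
A ∩ B = {20, 22, 29}

A ∩ B = {20, 22, 29}


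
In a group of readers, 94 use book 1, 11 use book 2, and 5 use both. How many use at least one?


|A ∪ B| = |A| + |B| - |A ∩ B|
= 94 + 11 - 5
= 100

|A ∪ B| = 100


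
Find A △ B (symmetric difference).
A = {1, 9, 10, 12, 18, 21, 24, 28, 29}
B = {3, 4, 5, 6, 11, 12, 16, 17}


A △ B = (A \ B) ∪ (B \ A) = elements in exactly one of A or B
A \ B = {1, 9, 10, 18, 21, 24, 28, 29}
B \ A = {3, 4, 5, 6, 11, 16, 17}
A △ B = {1, 3, 4, 5, 6, 9, 10, 11, 16, 17, 18, 21, 24, 28, 29}

A △ B = {1, 3, 4, 5, 6, 9, 10, 11, 16, 17, 18, 21, 24, 28, 29}


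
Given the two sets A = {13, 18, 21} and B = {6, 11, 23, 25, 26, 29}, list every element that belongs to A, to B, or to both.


A ∪ B = all elements in A or B (or both)
A = {13, 18, 21}
B = {6, 11, 23, 25, 26, 29}
A ∪ B = {6, 11, 13, 18, 21, 23, 25, 26, 29}

A ∪ B = {6, 11, 13, 18, 21, 23, 25, 26, 29}


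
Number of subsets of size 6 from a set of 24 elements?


C(n,k) = n! / (k!(n-k)!)
C(24,6) = 24! / (6!18!)
= 134596

C(24,6) = 134596


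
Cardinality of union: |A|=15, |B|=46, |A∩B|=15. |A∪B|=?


|A ∪ B| = |A| + |B| - |A ∩ B|
= 15 + 46 - 15
= 46

|A ∪ B| = 46


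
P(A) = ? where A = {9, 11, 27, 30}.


|A| = 4, so |P(A)| = 2^4 = 16
Enumerate subsets by cardinality (0 to 4):
∅, {9}, {11}, {27}, {30}, {9, 11}, {9, 27}, {9, 30}, {11, 27}, {11, 30}, {27, 30}, {9, 11, 27}, {9, 11, 30}, {9, 27, 30}, {11, 27, 30}, {9, 11, 27, 30}

P(A) has 16 subsets: ∅, {9}, {11}, {27}, {30}, {9, 11}, {9, 27}, {9, 30}, {11, 27}, {11, 30}, {27, 30}, {9, 11, 27}, {9, 11, 30}, {9, 27, 30}, {11, 27, 30}, {9, 11, 27, 30}


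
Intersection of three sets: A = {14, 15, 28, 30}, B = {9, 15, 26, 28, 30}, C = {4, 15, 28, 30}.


A ∩ B = {15, 28, 30}
(A ∩ B) ∩ C = {15, 28, 30}

A ∩ B ∩ C = {15, 28, 30}


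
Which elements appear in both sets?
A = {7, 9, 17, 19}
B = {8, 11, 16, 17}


A ∩ B = elements in both A and B
A = {7, 9, 17, 19}
B = {8, 11, 16, 17}
A ∩ B = {17}

A ∩ B = {17}


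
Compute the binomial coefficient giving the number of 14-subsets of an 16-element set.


C(n,k) = n! / (k!(n-k)!)
C(16,14) = 16! / (14!2!)
= 120

C(16,14) = 120


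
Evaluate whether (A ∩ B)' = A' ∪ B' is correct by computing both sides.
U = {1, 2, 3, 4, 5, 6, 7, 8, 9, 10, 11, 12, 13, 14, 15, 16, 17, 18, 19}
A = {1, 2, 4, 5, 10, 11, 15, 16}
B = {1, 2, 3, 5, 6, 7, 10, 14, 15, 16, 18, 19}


LHS: A ∩ B = {1, 2, 5, 10, 15, 16}
(A ∩ B)' = U \ (A ∩ B) = {3, 4, 6, 7, 8, 9, 11, 12, 13, 14, 17, 18, 19}
A' = {3, 6, 7, 8, 9, 12, 13, 14, 17, 18, 19}, B' = {4, 8, 9, 11, 12, 13, 17}
Claimed RHS: A' ∪ B' = {3, 4, 6, 7, 8, 9, 11, 12, 13, 14, 17, 18, 19}
Identity is VALID: LHS = RHS = {3, 4, 6, 7, 8, 9, 11, 12, 13, 14, 17, 18, 19} ✓

Identity is valid. (A ∩ B)' = A' ∪ B' = {3, 4, 6, 7, 8, 9, 11, 12, 13, 14, 17, 18, 19}


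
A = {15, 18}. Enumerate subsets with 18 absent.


A subset of A that omits 18 is a subset of A \ {18}, so there are 2^(n-1) = 2^1 = 2 of them.
Subsets excluding 18: ∅, {15}

Subsets excluding 18 (2 total): ∅, {15}


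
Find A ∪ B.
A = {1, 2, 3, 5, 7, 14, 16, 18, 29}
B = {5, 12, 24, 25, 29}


A ∪ B = all elements in A or B (or both)
A = {1, 2, 3, 5, 7, 14, 16, 18, 29}
B = {5, 12, 24, 25, 29}
A ∪ B = {1, 2, 3, 5, 7, 12, 14, 16, 18, 24, 25, 29}

A ∪ B = {1, 2, 3, 5, 7, 12, 14, 16, 18, 24, 25, 29}


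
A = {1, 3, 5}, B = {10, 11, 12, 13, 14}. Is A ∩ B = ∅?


Disjoint means A ∩ B = ∅.
A ∩ B = ∅
A ∩ B = ∅, so A and B are disjoint.

Yes, A and B are disjoint


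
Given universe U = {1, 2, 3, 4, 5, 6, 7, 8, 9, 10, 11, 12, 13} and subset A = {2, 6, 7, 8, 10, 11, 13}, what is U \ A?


Aᶜ = U \ A = elements in U but not in A
U = {1, 2, 3, 4, 5, 6, 7, 8, 9, 10, 11, 12, 13}
A = {2, 6, 7, 8, 10, 11, 13}
Aᶜ = {1, 3, 4, 5, 9, 12}

Aᶜ = {1, 3, 4, 5, 9, 12}


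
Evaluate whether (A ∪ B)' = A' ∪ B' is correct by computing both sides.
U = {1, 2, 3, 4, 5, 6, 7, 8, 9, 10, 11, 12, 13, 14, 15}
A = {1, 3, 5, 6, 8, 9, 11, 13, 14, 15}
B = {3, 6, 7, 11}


LHS: A ∪ B = {1, 3, 5, 6, 7, 8, 9, 11, 13, 14, 15}
(A ∪ B)' = U \ (A ∪ B) = {2, 4, 10, 12}
A' = {2, 4, 7, 10, 12}, B' = {1, 2, 4, 5, 8, 9, 10, 12, 13, 14, 15}
Claimed RHS: A' ∪ B' = {1, 2, 4, 5, 7, 8, 9, 10, 12, 13, 14, 15}
Identity is INVALID: LHS = {2, 4, 10, 12} but the RHS claimed here equals {1, 2, 4, 5, 7, 8, 9, 10, 12, 13, 14, 15}. The correct form is (A ∪ B)' = A' ∩ B'.

Identity is invalid: (A ∪ B)' = {2, 4, 10, 12} but A' ∪ B' = {1, 2, 4, 5, 7, 8, 9, 10, 12, 13, 14, 15}. The correct De Morgan law is (A ∪ B)' = A' ∩ B'.


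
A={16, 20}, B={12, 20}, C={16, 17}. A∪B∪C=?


A ∪ B = {12, 16, 20}
(A ∪ B) ∪ C = {12, 16, 17, 20}

A ∪ B ∪ C = {12, 16, 17, 20}


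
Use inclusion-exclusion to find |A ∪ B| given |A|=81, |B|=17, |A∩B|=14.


|A ∪ B| = |A| + |B| - |A ∩ B|
= 81 + 17 - 14
= 84

|A ∪ B| = 84


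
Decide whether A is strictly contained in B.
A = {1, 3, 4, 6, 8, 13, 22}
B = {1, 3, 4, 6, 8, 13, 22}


A ⊂ B requires: A ⊆ B AND A ≠ B.
A ⊆ B? Yes
A = B? Yes
A = B, so A is not a PROPER subset.

No, A is not a proper subset of B


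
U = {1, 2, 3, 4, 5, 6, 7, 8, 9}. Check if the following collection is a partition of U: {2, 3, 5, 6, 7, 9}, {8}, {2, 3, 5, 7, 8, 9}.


A partition requires: (1) non-empty parts, (2) pairwise disjoint, (3) union = U
Parts: {2, 3, 5, 6, 7, 9}, {8}, {2, 3, 5, 7, 8, 9}
Union of parts: {2, 3, 5, 6, 7, 8, 9}
U = {1, 2, 3, 4, 5, 6, 7, 8, 9}
All non-empty? True
Pairwise disjoint? False
Covers U? False

No, not a valid partition


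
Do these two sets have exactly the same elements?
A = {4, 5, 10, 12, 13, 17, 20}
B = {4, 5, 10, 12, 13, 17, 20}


Two sets are equal iff they have exactly the same elements.
A = {4, 5, 10, 12, 13, 17, 20}
B = {4, 5, 10, 12, 13, 17, 20}
Same elements → A = B

Yes, A = B


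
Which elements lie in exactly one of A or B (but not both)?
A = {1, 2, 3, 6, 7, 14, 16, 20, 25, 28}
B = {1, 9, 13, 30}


A △ B = (A \ B) ∪ (B \ A) = elements in exactly one of A or B
A \ B = {2, 3, 6, 7, 14, 16, 20, 25, 28}
B \ A = {9, 13, 30}
A △ B = {2, 3, 6, 7, 9, 13, 14, 16, 20, 25, 28, 30}

A △ B = {2, 3, 6, 7, 9, 13, 14, 16, 20, 25, 28, 30}


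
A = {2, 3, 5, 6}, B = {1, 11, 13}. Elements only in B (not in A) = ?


A = {2, 3, 5, 6}
B = {1, 11, 13}
Region: only in B (not in A)
Elements: {1, 11, 13}

Elements only in B (not in A): {1, 11, 13}


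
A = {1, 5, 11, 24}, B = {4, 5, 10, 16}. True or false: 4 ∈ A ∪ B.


A = {1, 5, 11, 24}, B = {4, 5, 10, 16}
A ∪ B = all elements in A or B
A ∪ B = {1, 4, 5, 10, 11, 16, 24}
Checking if 4 ∈ A ∪ B
4 is in A ∪ B → True

4 ∈ A ∪ B


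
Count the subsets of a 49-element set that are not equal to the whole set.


Total subsets = 2^n = 2^49 = 562949953421312
Proper subsets exclude the set itself: 2^n - 1
= 562949953421312 - 1
= 562949953421311

Number of proper subsets = 562949953421311


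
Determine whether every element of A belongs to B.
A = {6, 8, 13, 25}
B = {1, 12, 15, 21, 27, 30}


A ⊆ B means every element of A is in B.
Elements in A not in B: {6, 8, 13, 25}
So A ⊄ B.

No, A ⊄ B


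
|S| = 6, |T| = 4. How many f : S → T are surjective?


n = |S| = 6, k = |T| = 4. Surjections via inclusion-exclusion:
S(n,k) = Σ(-1)^i × C(k,i) × (k-i)^n, i=0 to k
i=0: (-1)^0×C(4,0)×4^6 = 4096
i=1: (-1)^1×C(4,1)×3^6 = -2916
i=2: (-1)^2×C(4,2)×2^6 = 384
i=3: (-1)^3×C(4,3)×1^6 = -4
i=4: (-1)^4×C(4,4)×0^6 = 0
Total = 1560

Number of surjections = 1560


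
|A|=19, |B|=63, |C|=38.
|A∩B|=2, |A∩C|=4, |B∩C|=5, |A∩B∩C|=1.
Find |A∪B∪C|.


|A∪B∪C| = |A|+|B|+|C| - |A∩B|-|A∩C|-|B∩C| + |A∩B∩C|
= 19+63+38 - 2-4-5 + 1
= 120 - 11 + 1
= 110

|A ∪ B ∪ C| = 110


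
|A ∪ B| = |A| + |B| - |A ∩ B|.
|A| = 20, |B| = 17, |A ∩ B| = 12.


|A ∪ B| = |A| + |B| - |A ∩ B|
= 20 + 17 - 12
= 25

|A ∪ B| = 25


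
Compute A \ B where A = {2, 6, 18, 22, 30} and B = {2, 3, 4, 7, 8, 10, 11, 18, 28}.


A \ B = elements in A but not in B
A = {2, 6, 18, 22, 30}
B = {2, 3, 4, 7, 8, 10, 11, 18, 28}
Remove from A any elements in B
A \ B = {6, 22, 30}

A \ B = {6, 22, 30}


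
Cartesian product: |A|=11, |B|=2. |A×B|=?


|A × B| = |A| × |B|
= 11 × 2
= 22

|A × B| = 22


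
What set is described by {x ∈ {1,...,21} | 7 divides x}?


Checking each candidate:
Condition: multiples of 7 in {1,...,21}
Result = {7, 14, 21}

{7, 14, 21}


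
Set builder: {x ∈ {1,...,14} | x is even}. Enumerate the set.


Checking each candidate:
Condition: even numbers in {1,...,14}
Result = {2, 4, 6, 8, 10, 12, 14}

{2, 4, 6, 8, 10, 12, 14}


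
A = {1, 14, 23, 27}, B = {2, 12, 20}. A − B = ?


A \ B = elements in A but not in B
A = {1, 14, 23, 27}
B = {2, 12, 20}
Remove from A any elements in B
A \ B = {1, 14, 23, 27}

A \ B = {1, 14, 23, 27}


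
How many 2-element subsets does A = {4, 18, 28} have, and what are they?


|A| = 3, so A has C(3,2) = 3 subsets of size 2.
Enumerate by choosing 2 elements from A at a time:
{4, 18}, {4, 28}, {18, 28}

2-element subsets (3 total): {4, 18}, {4, 28}, {18, 28}


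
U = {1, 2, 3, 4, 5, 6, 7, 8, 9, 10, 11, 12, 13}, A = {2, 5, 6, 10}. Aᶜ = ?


Aᶜ = U \ A = elements in U but not in A
U = {1, 2, 3, 4, 5, 6, 7, 8, 9, 10, 11, 12, 13}
A = {2, 5, 6, 10}
Aᶜ = {1, 3, 4, 7, 8, 9, 11, 12, 13}

Aᶜ = {1, 3, 4, 7, 8, 9, 11, 12, 13}


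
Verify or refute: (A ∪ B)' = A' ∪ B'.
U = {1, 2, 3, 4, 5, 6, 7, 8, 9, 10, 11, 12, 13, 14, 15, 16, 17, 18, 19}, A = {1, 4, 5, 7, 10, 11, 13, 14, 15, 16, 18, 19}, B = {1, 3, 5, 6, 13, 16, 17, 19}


LHS: A ∪ B = {1, 3, 4, 5, 6, 7, 10, 11, 13, 14, 15, 16, 17, 18, 19}
(A ∪ B)' = U \ (A ∪ B) = {2, 8, 9, 12}
A' = {2, 3, 6, 8, 9, 12, 17}, B' = {2, 4, 7, 8, 9, 10, 11, 12, 14, 15, 18}
Claimed RHS: A' ∪ B' = {2, 3, 4, 6, 7, 8, 9, 10, 11, 12, 14, 15, 17, 18}
Identity is INVALID: LHS = {2, 8, 9, 12} but the RHS claimed here equals {2, 3, 4, 6, 7, 8, 9, 10, 11, 12, 14, 15, 17, 18}. The correct form is (A ∪ B)' = A' ∩ B'.

Identity is invalid: (A ∪ B)' = {2, 8, 9, 12} but A' ∪ B' = {2, 3, 4, 6, 7, 8, 9, 10, 11, 12, 14, 15, 17, 18}. The correct De Morgan law is (A ∪ B)' = A' ∩ B'.


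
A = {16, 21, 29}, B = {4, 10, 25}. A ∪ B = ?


A ∪ B = all elements in A or B (or both)
A = {16, 21, 29}
B = {4, 10, 25}
A ∪ B = {4, 10, 16, 21, 25, 29}

A ∪ B = {4, 10, 16, 21, 25, 29}


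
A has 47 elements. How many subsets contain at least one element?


Total subsets = 2^n = 2^47 = 140737488355328
Non-empty subsets exclude the empty set: 2^n - 1
= 140737488355328 - 1
= 140737488355327

Number of non-empty subsets = 140737488355327


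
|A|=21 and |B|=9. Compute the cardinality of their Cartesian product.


|A × B| = |A| × |B|
= 21 × 9
= 189

|A × B| = 189


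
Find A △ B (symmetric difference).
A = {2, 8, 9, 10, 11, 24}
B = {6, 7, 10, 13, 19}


A △ B = (A \ B) ∪ (B \ A) = elements in exactly one of A or B
A \ B = {2, 8, 9, 11, 24}
B \ A = {6, 7, 13, 19}
A △ B = {2, 6, 7, 8, 9, 11, 13, 19, 24}

A △ B = {2, 6, 7, 8, 9, 11, 13, 19, 24}


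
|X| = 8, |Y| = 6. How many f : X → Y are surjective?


n = |X| = 8, k = |Y| = 6. Surjections via inclusion-exclusion:
S(n,k) = Σ(-1)^i × C(k,i) × (k-i)^n, i=0 to k
i=0: (-1)^0×C(6,0)×6^8 = 1679616
i=1: (-1)^1×C(6,1)×5^8 = -2343750
i=2: (-1)^2×C(6,2)×4^8 = 983040
i=3: (-1)^3×C(6,3)×3^8 = -131220
i=4: (-1)^4×C(6,4)×2^8 = 3840
i=5: (-1)^5×C(6,5)×1^8 = -6
i=6: (-1)^6×C(6,6)×0^8 = 0
Total = 191520

Number of surjections = 191520


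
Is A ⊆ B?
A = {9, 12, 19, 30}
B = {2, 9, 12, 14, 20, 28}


A ⊆ B means every element of A is in B.
Elements in A not in B: {19, 30}
So A ⊄ B.

No, A ⊄ B


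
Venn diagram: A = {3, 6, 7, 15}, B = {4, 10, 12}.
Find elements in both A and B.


A = {3, 6, 7, 15}
B = {4, 10, 12}
Region: in both A and B
Elements: ∅

Elements in both A and B: ∅


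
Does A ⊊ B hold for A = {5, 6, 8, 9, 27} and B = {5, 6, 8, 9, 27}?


A ⊂ B requires: A ⊆ B AND A ≠ B.
A ⊆ B? Yes
A = B? Yes
A = B, so A is not a PROPER subset.

No, A is not a proper subset of B


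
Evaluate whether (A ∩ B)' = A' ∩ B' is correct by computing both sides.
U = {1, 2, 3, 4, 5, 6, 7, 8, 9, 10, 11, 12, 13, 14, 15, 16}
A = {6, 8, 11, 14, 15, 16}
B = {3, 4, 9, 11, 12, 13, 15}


LHS: A ∩ B = {11, 15}
(A ∩ B)' = U \ (A ∩ B) = {1, 2, 3, 4, 5, 6, 7, 8, 9, 10, 12, 13, 14, 16}
A' = {1, 2, 3, 4, 5, 7, 9, 10, 12, 13}, B' = {1, 2, 5, 6, 7, 8, 10, 14, 16}
Claimed RHS: A' ∩ B' = {1, 2, 5, 7, 10}
Identity is INVALID: LHS = {1, 2, 3, 4, 5, 6, 7, 8, 9, 10, 12, 13, 14, 16} but the RHS claimed here equals {1, 2, 5, 7, 10}. The correct form is (A ∩ B)' = A' ∪ B'.

Identity is invalid: (A ∩ B)' = {1, 2, 3, 4, 5, 6, 7, 8, 9, 10, 12, 13, 14, 16} but A' ∩ B' = {1, 2, 5, 7, 10}. The correct De Morgan law is (A ∩ B)' = A' ∪ B'.


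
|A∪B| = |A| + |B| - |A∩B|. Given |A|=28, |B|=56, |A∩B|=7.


|A ∪ B| = |A| + |B| - |A ∩ B|
= 28 + 56 - 7
= 77

|A ∪ B| = 77


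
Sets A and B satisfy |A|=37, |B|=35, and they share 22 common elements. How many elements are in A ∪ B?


|A ∪ B| = |A| + |B| - |A ∩ B|
= 37 + 35 - 22
= 50

|A ∪ B| = 50


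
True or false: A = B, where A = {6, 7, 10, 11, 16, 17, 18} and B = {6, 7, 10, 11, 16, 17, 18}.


Two sets are equal iff they have exactly the same elements.
A = {6, 7, 10, 11, 16, 17, 18}
B = {6, 7, 10, 11, 16, 17, 18}
Same elements → A = B

Yes, A = B


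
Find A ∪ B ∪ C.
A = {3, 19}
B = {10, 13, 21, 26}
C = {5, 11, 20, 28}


A ∪ B = {3, 10, 13, 19, 21, 26}
(A ∪ B) ∪ C = {3, 5, 10, 11, 13, 19, 20, 21, 26, 28}

A ∪ B ∪ C = {3, 5, 10, 11, 13, 19, 20, 21, 26, 28}


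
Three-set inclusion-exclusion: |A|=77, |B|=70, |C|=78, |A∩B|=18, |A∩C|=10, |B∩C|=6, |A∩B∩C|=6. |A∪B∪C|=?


|A∪B∪C| = |A|+|B|+|C| - |A∩B|-|A∩C|-|B∩C| + |A∩B∩C|
= 77+70+78 - 18-10-6 + 6
= 225 - 34 + 6
= 197

|A ∪ B ∪ C| = 197


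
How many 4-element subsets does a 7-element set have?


C(n,k) = n! / (k!(n-k)!)
C(7,4) = 7! / (4!3!)
= 35

C(7,4) = 35


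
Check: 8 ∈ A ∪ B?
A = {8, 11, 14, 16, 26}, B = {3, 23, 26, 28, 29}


A = {8, 11, 14, 16, 26}, B = {3, 23, 26, 28, 29}
A ∪ B = all elements in A or B
A ∪ B = {3, 8, 11, 14, 16, 23, 26, 28, 29}
Checking if 8 ∈ A ∪ B
8 is in A ∪ B → True

8 ∈ A ∪ B


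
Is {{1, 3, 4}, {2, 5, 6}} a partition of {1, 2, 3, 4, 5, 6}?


A partition requires: (1) non-empty parts, (2) pairwise disjoint, (3) union = U
Parts: {1, 3, 4}, {2, 5, 6}
Union of parts: {1, 2, 3, 4, 5, 6}
U = {1, 2, 3, 4, 5, 6}
All non-empty? True
Pairwise disjoint? True
Covers U? True

Yes, valid partition


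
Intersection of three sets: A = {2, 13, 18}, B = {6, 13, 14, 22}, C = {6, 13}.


A ∩ B = {13}
(A ∩ B) ∩ C = {13}

A ∩ B ∩ C = {13}


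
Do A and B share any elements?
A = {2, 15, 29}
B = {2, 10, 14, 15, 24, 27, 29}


Disjoint means A ∩ B = ∅.
A ∩ B = {2, 15, 29}
A ∩ B ≠ ∅, so A and B are NOT disjoint.

Yes — A and B share the element(s) of A ∩ B = {2, 15, 29}, so they are not disjoint


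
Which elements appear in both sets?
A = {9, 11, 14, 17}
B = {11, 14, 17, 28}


A ∩ B = elements in both A and B
A = {9, 11, 14, 17}
B = {11, 14, 17, 28}
A ∩ B = {11, 14, 17}

A ∩ B = {11, 14, 17}


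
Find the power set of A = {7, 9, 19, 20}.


|A| = 4, so |P(A)| = 2^4 = 16
Enumerate subsets by cardinality (0 to 4):
∅, {7}, {9}, {19}, {20}, {7, 9}, {7, 19}, {7, 20}, {9, 19}, {9, 20}, {19, 20}, {7, 9, 19}, {7, 9, 20}, {7, 19, 20}, {9, 19, 20}, {7, 9, 19, 20}

P(A) has 16 subsets: ∅, {7}, {9}, {19}, {20}, {7, 9}, {7, 19}, {7, 20}, {9, 19}, {9, 20}, {19, 20}, {7, 9, 19}, {7, 9, 20}, {7, 19, 20}, {9, 19, 20}, {7, 9, 19, 20}


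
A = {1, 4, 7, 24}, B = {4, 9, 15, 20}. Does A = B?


Two sets are equal iff they have exactly the same elements.
A = {1, 4, 7, 24}
B = {4, 9, 15, 20}
Differences: {1, 7, 9, 15, 20, 24}
A ≠ B

No, A ≠ B


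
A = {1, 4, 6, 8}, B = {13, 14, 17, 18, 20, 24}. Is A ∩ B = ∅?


Disjoint means A ∩ B = ∅.
A ∩ B = ∅
A ∩ B = ∅, so A and B are disjoint.

Yes, A and B are disjoint


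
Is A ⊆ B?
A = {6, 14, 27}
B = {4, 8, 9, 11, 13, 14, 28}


A ⊆ B means every element of A is in B.
Elements in A not in B: {6, 27}
So A ⊄ B.

No, A ⊄ B


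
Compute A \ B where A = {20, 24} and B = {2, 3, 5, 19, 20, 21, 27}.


A \ B = elements in A but not in B
A = {20, 24}
B = {2, 3, 5, 19, 20, 21, 27}
Remove from A any elements in B
A \ B = {24}

A \ B = {24}


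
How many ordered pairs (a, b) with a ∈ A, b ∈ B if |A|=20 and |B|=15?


|A × B| = |A| × |B|
= 20 × 15
= 300

|A × B| = 300


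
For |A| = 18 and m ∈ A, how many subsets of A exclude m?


Subsets of A avoiding m are subsets of A \ {m}, which has 17 elements.
Count = 2^(n-1) = 2^17
= 131072

Number of subsets avoiding m = 131072


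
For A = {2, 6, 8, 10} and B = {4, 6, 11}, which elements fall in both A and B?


A = {2, 6, 8, 10}
B = {4, 6, 11}
Region: in both A and B
Elements: {6}

Elements in both A and B: {6}


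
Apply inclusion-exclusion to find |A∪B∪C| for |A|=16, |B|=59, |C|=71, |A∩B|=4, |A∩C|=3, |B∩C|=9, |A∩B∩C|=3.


|A∪B∪C| = |A|+|B|+|C| - |A∩B|-|A∩C|-|B∩C| + |A∩B∩C|
= 16+59+71 - 4-3-9 + 3
= 146 - 16 + 3
= 133

|A ∪ B ∪ C| = 133


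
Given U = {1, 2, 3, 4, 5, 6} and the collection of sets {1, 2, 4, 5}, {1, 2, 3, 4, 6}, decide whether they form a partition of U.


A partition requires: (1) non-empty parts, (2) pairwise disjoint, (3) union = U
Parts: {1, 2, 4, 5}, {1, 2, 3, 4, 6}
Union of parts: {1, 2, 3, 4, 5, 6}
U = {1, 2, 3, 4, 5, 6}
All non-empty? True
Pairwise disjoint? False
Covers U? True

No, not a valid partition


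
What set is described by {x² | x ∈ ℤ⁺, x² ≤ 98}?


Checking each candidate:
Condition: positive perfect squares ≤ 98
Result = {1, 4, 9, 16, 25, 36, 49, 64, 81}

{1, 4, 9, 16, 25, 36, 49, 64, 81}


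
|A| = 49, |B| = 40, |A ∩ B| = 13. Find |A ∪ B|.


|A ∪ B| = |A| + |B| - |A ∩ B|
= 49 + 40 - 13
= 76

|A ∪ B| = 76


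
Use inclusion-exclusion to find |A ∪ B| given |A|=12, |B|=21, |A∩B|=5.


|A ∪ B| = |A| + |B| - |A ∩ B|
= 12 + 21 - 5
= 28

|A ∪ B| = 28


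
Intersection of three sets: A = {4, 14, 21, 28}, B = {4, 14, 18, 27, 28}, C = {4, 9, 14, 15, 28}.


A ∩ B = {4, 14, 28}
(A ∩ B) ∩ C = {4, 14, 28}

A ∩ B ∩ C = {4, 14, 28}


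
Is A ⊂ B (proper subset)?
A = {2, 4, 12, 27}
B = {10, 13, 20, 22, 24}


A ⊂ B requires: A ⊆ B AND A ≠ B.
A ⊆ B? No
A ⊄ B, so A is not a proper subset.

No, A is not a proper subset of B


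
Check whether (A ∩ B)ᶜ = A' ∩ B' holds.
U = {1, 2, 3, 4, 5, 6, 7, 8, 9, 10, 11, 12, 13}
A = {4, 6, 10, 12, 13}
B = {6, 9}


LHS: A ∩ B = {6}
(A ∩ B)' = U \ (A ∩ B) = {1, 2, 3, 4, 5, 7, 8, 9, 10, 11, 12, 13}
A' = {1, 2, 3, 5, 7, 8, 9, 11}, B' = {1, 2, 3, 4, 5, 7, 8, 10, 11, 12, 13}
Claimed RHS: A' ∩ B' = {1, 2, 3, 5, 7, 8, 11}
Identity is INVALID: LHS = {1, 2, 3, 4, 5, 7, 8, 9, 10, 11, 12, 13} but the RHS claimed here equals {1, 2, 3, 5, 7, 8, 11}. The correct form is (A ∩ B)' = A' ∪ B'.

Identity is invalid: (A ∩ B)' = {1, 2, 3, 4, 5, 7, 8, 9, 10, 11, 12, 13} but A' ∩ B' = {1, 2, 3, 5, 7, 8, 11}. The correct De Morgan law is (A ∩ B)' = A' ∪ B'.


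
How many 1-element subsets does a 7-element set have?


C(n,k) = n! / (k!(n-k)!)
C(7,1) = 7! / (1!6!)
= 7

C(7,1) = 7


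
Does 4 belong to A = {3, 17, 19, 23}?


A = {3, 17, 19, 23}
Checking if 4 is in A
4 is not in A → False

4 ∉ A


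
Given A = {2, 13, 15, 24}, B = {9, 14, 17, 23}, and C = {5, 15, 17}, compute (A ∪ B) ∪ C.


A ∪ B = {2, 9, 13, 14, 15, 17, 23, 24}
(A ∪ B) ∪ C = {2, 5, 9, 13, 14, 15, 17, 23, 24}

A ∪ B ∪ C = {2, 5, 9, 13, 14, 15, 17, 23, 24}


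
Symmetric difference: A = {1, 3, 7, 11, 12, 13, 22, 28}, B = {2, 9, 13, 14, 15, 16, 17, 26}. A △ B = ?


A △ B = (A \ B) ∪ (B \ A) = elements in exactly one of A or B
A \ B = {1, 3, 7, 11, 12, 22, 28}
B \ A = {2, 9, 14, 15, 16, 17, 26}
A △ B = {1, 2, 3, 7, 9, 11, 12, 14, 15, 16, 17, 22, 26, 28}

A △ B = {1, 2, 3, 7, 9, 11, 12, 14, 15, 16, 17, 22, 26, 28}


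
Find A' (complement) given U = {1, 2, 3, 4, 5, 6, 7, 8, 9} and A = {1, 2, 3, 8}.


Aᶜ = U \ A = elements in U but not in A
U = {1, 2, 3, 4, 5, 6, 7, 8, 9}
A = {1, 2, 3, 8}
Aᶜ = {4, 5, 6, 7, 9}

Aᶜ = {4, 5, 6, 7, 9}


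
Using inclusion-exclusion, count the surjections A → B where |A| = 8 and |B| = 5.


n = |A| = 8, k = |B| = 5. Surjections via inclusion-exclusion:
S(n,k) = Σ(-1)^i × C(k,i) × (k-i)^n, i=0 to k
i=0: (-1)^0×C(5,0)×5^8 = 390625
i=1: (-1)^1×C(5,1)×4^8 = -327680
i=2: (-1)^2×C(5,2)×3^8 = 65610
i=3: (-1)^3×C(5,3)×2^8 = -2560
i=4: (-1)^4×C(5,4)×1^8 = 5
i=5: (-1)^5×C(5,5)×0^8 = 0
Total = 126000

Number of surjections = 126000


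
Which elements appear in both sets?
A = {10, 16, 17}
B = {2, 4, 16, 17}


A ∩ B = elements in both A and B
A = {10, 16, 17}
B = {2, 4, 16, 17}
A ∩ B = {16, 17}

A ∩ B = {16, 17}


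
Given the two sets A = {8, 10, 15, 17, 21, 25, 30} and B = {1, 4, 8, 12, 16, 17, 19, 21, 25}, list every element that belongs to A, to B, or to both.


A ∪ B = all elements in A or B (or both)
A = {8, 10, 15, 17, 21, 25, 30}
B = {1, 4, 8, 12, 16, 17, 19, 21, 25}
A ∪ B = {1, 4, 8, 10, 12, 15, 16, 17, 19, 21, 25, 30}

A ∪ B = {1, 4, 8, 10, 12, 15, 16, 17, 19, 21, 25, 30}


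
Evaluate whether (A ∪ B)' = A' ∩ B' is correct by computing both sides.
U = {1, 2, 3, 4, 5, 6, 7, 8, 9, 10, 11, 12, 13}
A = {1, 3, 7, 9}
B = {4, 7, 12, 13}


LHS: A ∪ B = {1, 3, 4, 7, 9, 12, 13}
(A ∪ B)' = U \ (A ∪ B) = {2, 5, 6, 8, 10, 11}
A' = {2, 4, 5, 6, 8, 10, 11, 12, 13}, B' = {1, 2, 3, 5, 6, 8, 9, 10, 11}
Claimed RHS: A' ∩ B' = {2, 5, 6, 8, 10, 11}
Identity is VALID: LHS = RHS = {2, 5, 6, 8, 10, 11} ✓

Identity is valid. (A ∪ B)' = A' ∩ B' = {2, 5, 6, 8, 10, 11}


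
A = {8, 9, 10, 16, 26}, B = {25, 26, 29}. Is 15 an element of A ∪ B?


A = {8, 9, 10, 16, 26}, B = {25, 26, 29}
A ∪ B = all elements in A or B
A ∪ B = {8, 9, 10, 16, 25, 26, 29}
Checking if 15 ∈ A ∪ B
15 is not in A ∪ B → False

15 ∉ A ∪ B


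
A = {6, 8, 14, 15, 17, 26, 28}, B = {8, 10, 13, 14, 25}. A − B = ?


A \ B = elements in A but not in B
A = {6, 8, 14, 15, 17, 26, 28}
B = {8, 10, 13, 14, 25}
Remove from A any elements in B
A \ B = {6, 15, 17, 26, 28}

A \ B = {6, 15, 17, 26, 28}


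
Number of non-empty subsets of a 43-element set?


Total subsets = 2^n = 2^43 = 8796093022208
Non-empty subsets exclude the empty set: 2^n - 1
= 8796093022208 - 1
= 8796093022207

Number of non-empty subsets = 8796093022207


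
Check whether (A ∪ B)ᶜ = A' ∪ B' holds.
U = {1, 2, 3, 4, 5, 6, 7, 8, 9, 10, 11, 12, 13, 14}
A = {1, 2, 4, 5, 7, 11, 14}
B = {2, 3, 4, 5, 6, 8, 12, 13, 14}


LHS: A ∪ B = {1, 2, 3, 4, 5, 6, 7, 8, 11, 12, 13, 14}
(A ∪ B)' = U \ (A ∪ B) = {9, 10}
A' = {3, 6, 8, 9, 10, 12, 13}, B' = {1, 7, 9, 10, 11}
Claimed RHS: A' ∪ B' = {1, 3, 6, 7, 8, 9, 10, 11, 12, 13}
Identity is INVALID: LHS = {9, 10} but the RHS claimed here equals {1, 3, 6, 7, 8, 9, 10, 11, 12, 13}. The correct form is (A ∪ B)' = A' ∩ B'.

Identity is invalid: (A ∪ B)' = {9, 10} but A' ∪ B' = {1, 3, 6, 7, 8, 9, 10, 11, 12, 13}. The correct De Morgan law is (A ∪ B)' = A' ∩ B'.


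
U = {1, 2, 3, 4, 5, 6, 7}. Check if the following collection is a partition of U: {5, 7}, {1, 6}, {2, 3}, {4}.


A partition requires: (1) non-empty parts, (2) pairwise disjoint, (3) union = U
Parts: {5, 7}, {1, 6}, {2, 3}, {4}
Union of parts: {1, 2, 3, 4, 5, 6, 7}
U = {1, 2, 3, 4, 5, 6, 7}
All non-empty? True
Pairwise disjoint? True
Covers U? True

Yes, valid partition


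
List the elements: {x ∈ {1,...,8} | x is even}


Checking each candidate:
Condition: even numbers in {1,...,8}
Result = {2, 4, 6, 8}

{2, 4, 6, 8}


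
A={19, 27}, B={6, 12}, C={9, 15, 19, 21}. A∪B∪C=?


A ∪ B = {6, 12, 19, 27}
(A ∪ B) ∪ C = {6, 9, 12, 15, 19, 21, 27}

A ∪ B ∪ C = {6, 9, 12, 15, 19, 21, 27}


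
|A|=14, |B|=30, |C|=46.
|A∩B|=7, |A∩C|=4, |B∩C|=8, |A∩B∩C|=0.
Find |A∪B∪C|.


|A∪B∪C| = |A|+|B|+|C| - |A∩B|-|A∩C|-|B∩C| + |A∩B∩C|
= 14+30+46 - 7-4-8 + 0
= 90 - 19 + 0
= 71

|A ∪ B ∪ C| = 71


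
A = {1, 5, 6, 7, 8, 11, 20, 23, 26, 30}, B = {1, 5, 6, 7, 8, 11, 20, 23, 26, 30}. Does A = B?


Two sets are equal iff they have exactly the same elements.
A = {1, 5, 6, 7, 8, 11, 20, 23, 26, 30}
B = {1, 5, 6, 7, 8, 11, 20, 23, 26, 30}
Same elements → A = B

Yes, A = B


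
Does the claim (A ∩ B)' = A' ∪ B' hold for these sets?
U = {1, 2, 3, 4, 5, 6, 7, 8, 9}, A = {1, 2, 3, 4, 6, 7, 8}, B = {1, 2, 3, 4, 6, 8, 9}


LHS: A ∩ B = {1, 2, 3, 4, 6, 8}
(A ∩ B)' = U \ (A ∩ B) = {5, 7, 9}
A' = {5, 9}, B' = {5, 7}
Claimed RHS: A' ∪ B' = {5, 7, 9}
Identity is VALID: LHS = RHS = {5, 7, 9} ✓

Identity is valid. (A ∩ B)' = A' ∪ B' = {5, 7, 9}


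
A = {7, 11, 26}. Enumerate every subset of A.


|A| = 3, so |P(A)| = 2^3 = 8
Enumerate subsets by cardinality (0 to 3):
∅, {7}, {11}, {26}, {7, 11}, {7, 26}, {11, 26}, {7, 11, 26}

P(A) has 8 subsets: ∅, {7}, {11}, {26}, {7, 11}, {7, 26}, {11, 26}, {7, 11, 26}


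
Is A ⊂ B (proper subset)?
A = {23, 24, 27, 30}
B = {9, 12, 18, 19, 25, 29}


A ⊂ B requires: A ⊆ B AND A ≠ B.
A ⊆ B? No
A ⊄ B, so A is not a proper subset.

No, A is not a proper subset of B


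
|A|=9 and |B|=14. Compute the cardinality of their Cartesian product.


|A × B| = |A| × |B|
= 9 × 14
= 126

|A × B| = 126


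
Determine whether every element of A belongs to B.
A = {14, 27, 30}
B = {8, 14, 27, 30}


A ⊆ B means every element of A is in B.
All elements of A are in B.
So A ⊆ B.

Yes, A ⊆ B
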